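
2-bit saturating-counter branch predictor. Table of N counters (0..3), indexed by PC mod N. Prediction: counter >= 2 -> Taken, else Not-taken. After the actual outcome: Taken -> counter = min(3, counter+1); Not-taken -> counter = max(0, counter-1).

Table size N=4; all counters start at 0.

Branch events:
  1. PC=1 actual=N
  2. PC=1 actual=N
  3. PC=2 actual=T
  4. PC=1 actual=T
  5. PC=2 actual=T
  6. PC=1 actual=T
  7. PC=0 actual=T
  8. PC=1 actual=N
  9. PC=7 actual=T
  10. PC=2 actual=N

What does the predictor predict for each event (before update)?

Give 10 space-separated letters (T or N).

Ev 1: PC=1 idx=1 pred=N actual=N -> ctr[1]=0
Ev 2: PC=1 idx=1 pred=N actual=N -> ctr[1]=0
Ev 3: PC=2 idx=2 pred=N actual=T -> ctr[2]=1
Ev 4: PC=1 idx=1 pred=N actual=T -> ctr[1]=1
Ev 5: PC=2 idx=2 pred=N actual=T -> ctr[2]=2
Ev 6: PC=1 idx=1 pred=N actual=T -> ctr[1]=2
Ev 7: PC=0 idx=0 pred=N actual=T -> ctr[0]=1
Ev 8: PC=1 idx=1 pred=T actual=N -> ctr[1]=1
Ev 9: PC=7 idx=3 pred=N actual=T -> ctr[3]=1
Ev 10: PC=2 idx=2 pred=T actual=N -> ctr[2]=1

Answer: N N N N N N N T N T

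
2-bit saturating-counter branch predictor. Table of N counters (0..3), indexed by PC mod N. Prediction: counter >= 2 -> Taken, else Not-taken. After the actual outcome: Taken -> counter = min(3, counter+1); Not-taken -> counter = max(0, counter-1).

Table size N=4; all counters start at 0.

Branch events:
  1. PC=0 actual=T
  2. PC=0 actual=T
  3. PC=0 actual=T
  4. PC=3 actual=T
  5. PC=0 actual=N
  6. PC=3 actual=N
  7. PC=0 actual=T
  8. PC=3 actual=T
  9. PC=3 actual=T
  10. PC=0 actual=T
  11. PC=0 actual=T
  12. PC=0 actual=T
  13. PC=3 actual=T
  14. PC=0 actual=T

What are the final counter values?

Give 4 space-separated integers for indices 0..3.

Answer: 3 0 0 3

Derivation:
Ev 1: PC=0 idx=0 pred=N actual=T -> ctr[0]=1
Ev 2: PC=0 idx=0 pred=N actual=T -> ctr[0]=2
Ev 3: PC=0 idx=0 pred=T actual=T -> ctr[0]=3
Ev 4: PC=3 idx=3 pred=N actual=T -> ctr[3]=1
Ev 5: PC=0 idx=0 pred=T actual=N -> ctr[0]=2
Ev 6: PC=3 idx=3 pred=N actual=N -> ctr[3]=0
Ev 7: PC=0 idx=0 pred=T actual=T -> ctr[0]=3
Ev 8: PC=3 idx=3 pred=N actual=T -> ctr[3]=1
Ev 9: PC=3 idx=3 pred=N actual=T -> ctr[3]=2
Ev 10: PC=0 idx=0 pred=T actual=T -> ctr[0]=3
Ev 11: PC=0 idx=0 pred=T actual=T -> ctr[0]=3
Ev 12: PC=0 idx=0 pred=T actual=T -> ctr[0]=3
Ev 13: PC=3 idx=3 pred=T actual=T -> ctr[3]=3
Ev 14: PC=0 idx=0 pred=T actual=T -> ctr[0]=3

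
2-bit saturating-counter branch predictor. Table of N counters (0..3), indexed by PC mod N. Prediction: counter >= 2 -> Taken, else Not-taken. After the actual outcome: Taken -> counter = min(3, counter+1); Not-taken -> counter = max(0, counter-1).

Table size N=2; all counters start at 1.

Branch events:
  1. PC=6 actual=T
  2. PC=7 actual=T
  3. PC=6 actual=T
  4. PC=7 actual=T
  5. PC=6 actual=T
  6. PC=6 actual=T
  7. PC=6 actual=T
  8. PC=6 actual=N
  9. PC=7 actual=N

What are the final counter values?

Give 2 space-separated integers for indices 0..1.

Ev 1: PC=6 idx=0 pred=N actual=T -> ctr[0]=2
Ev 2: PC=7 idx=1 pred=N actual=T -> ctr[1]=2
Ev 3: PC=6 idx=0 pred=T actual=T -> ctr[0]=3
Ev 4: PC=7 idx=1 pred=T actual=T -> ctr[1]=3
Ev 5: PC=6 idx=0 pred=T actual=T -> ctr[0]=3
Ev 6: PC=6 idx=0 pred=T actual=T -> ctr[0]=3
Ev 7: PC=6 idx=0 pred=T actual=T -> ctr[0]=3
Ev 8: PC=6 idx=0 pred=T actual=N -> ctr[0]=2
Ev 9: PC=7 idx=1 pred=T actual=N -> ctr[1]=2

Answer: 2 2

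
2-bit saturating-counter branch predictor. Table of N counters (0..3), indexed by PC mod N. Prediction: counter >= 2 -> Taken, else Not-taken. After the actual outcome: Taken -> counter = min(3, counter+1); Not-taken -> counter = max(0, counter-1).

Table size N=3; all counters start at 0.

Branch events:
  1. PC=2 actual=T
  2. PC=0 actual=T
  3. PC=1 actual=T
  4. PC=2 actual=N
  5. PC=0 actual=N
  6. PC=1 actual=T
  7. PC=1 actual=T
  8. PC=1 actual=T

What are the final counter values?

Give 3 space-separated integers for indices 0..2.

Ev 1: PC=2 idx=2 pred=N actual=T -> ctr[2]=1
Ev 2: PC=0 idx=0 pred=N actual=T -> ctr[0]=1
Ev 3: PC=1 idx=1 pred=N actual=T -> ctr[1]=1
Ev 4: PC=2 idx=2 pred=N actual=N -> ctr[2]=0
Ev 5: PC=0 idx=0 pred=N actual=N -> ctr[0]=0
Ev 6: PC=1 idx=1 pred=N actual=T -> ctr[1]=2
Ev 7: PC=1 idx=1 pred=T actual=T -> ctr[1]=3
Ev 8: PC=1 idx=1 pred=T actual=T -> ctr[1]=3

Answer: 0 3 0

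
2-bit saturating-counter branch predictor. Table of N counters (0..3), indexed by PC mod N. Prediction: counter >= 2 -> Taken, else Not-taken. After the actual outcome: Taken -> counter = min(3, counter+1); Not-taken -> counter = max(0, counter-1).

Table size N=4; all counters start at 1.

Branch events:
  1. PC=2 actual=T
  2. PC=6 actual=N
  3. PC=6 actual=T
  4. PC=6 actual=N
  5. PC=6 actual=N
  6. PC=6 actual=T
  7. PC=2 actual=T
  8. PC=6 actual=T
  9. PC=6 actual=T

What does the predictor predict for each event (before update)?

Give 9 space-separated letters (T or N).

Ev 1: PC=2 idx=2 pred=N actual=T -> ctr[2]=2
Ev 2: PC=6 idx=2 pred=T actual=N -> ctr[2]=1
Ev 3: PC=6 idx=2 pred=N actual=T -> ctr[2]=2
Ev 4: PC=6 idx=2 pred=T actual=N -> ctr[2]=1
Ev 5: PC=6 idx=2 pred=N actual=N -> ctr[2]=0
Ev 6: PC=6 idx=2 pred=N actual=T -> ctr[2]=1
Ev 7: PC=2 idx=2 pred=N actual=T -> ctr[2]=2
Ev 8: PC=6 idx=2 pred=T actual=T -> ctr[2]=3
Ev 9: PC=6 idx=2 pred=T actual=T -> ctr[2]=3

Answer: N T N T N N N T T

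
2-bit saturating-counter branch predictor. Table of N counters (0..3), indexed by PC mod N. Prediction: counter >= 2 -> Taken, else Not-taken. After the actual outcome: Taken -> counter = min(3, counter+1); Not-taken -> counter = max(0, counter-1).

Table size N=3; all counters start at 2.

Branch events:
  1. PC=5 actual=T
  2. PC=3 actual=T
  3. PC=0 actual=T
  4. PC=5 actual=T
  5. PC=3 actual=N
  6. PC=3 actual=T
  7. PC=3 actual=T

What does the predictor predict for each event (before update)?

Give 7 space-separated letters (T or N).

Ev 1: PC=5 idx=2 pred=T actual=T -> ctr[2]=3
Ev 2: PC=3 idx=0 pred=T actual=T -> ctr[0]=3
Ev 3: PC=0 idx=0 pred=T actual=T -> ctr[0]=3
Ev 4: PC=5 idx=2 pred=T actual=T -> ctr[2]=3
Ev 5: PC=3 idx=0 pred=T actual=N -> ctr[0]=2
Ev 6: PC=3 idx=0 pred=T actual=T -> ctr[0]=3
Ev 7: PC=3 idx=0 pred=T actual=T -> ctr[0]=3

Answer: T T T T T T T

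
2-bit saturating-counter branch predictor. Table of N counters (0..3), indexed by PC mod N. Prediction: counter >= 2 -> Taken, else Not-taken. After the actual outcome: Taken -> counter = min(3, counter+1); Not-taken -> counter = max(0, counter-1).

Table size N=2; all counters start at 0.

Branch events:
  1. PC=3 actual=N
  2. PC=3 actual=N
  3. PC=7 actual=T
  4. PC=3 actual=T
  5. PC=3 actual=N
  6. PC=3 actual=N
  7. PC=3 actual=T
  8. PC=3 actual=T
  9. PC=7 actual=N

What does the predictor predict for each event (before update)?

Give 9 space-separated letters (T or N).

Ev 1: PC=3 idx=1 pred=N actual=N -> ctr[1]=0
Ev 2: PC=3 idx=1 pred=N actual=N -> ctr[1]=0
Ev 3: PC=7 idx=1 pred=N actual=T -> ctr[1]=1
Ev 4: PC=3 idx=1 pred=N actual=T -> ctr[1]=2
Ev 5: PC=3 idx=1 pred=T actual=N -> ctr[1]=1
Ev 6: PC=3 idx=1 pred=N actual=N -> ctr[1]=0
Ev 7: PC=3 idx=1 pred=N actual=T -> ctr[1]=1
Ev 8: PC=3 idx=1 pred=N actual=T -> ctr[1]=2
Ev 9: PC=7 idx=1 pred=T actual=N -> ctr[1]=1

Answer: N N N N T N N N T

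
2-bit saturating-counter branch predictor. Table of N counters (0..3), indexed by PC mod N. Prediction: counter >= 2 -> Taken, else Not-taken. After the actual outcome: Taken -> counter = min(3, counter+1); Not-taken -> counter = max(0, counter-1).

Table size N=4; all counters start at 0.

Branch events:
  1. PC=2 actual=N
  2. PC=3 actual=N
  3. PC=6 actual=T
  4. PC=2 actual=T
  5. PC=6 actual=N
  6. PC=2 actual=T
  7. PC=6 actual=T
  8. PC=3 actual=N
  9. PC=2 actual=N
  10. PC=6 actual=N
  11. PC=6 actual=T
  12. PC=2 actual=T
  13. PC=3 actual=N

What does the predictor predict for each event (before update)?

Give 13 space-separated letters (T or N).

Answer: N N N N T N T N T T N T N

Derivation:
Ev 1: PC=2 idx=2 pred=N actual=N -> ctr[2]=0
Ev 2: PC=3 idx=3 pred=N actual=N -> ctr[3]=0
Ev 3: PC=6 idx=2 pred=N actual=T -> ctr[2]=1
Ev 4: PC=2 idx=2 pred=N actual=T -> ctr[2]=2
Ev 5: PC=6 idx=2 pred=T actual=N -> ctr[2]=1
Ev 6: PC=2 idx=2 pred=N actual=T -> ctr[2]=2
Ev 7: PC=6 idx=2 pred=T actual=T -> ctr[2]=3
Ev 8: PC=3 idx=3 pred=N actual=N -> ctr[3]=0
Ev 9: PC=2 idx=2 pred=T actual=N -> ctr[2]=2
Ev 10: PC=6 idx=2 pred=T actual=N -> ctr[2]=1
Ev 11: PC=6 idx=2 pred=N actual=T -> ctr[2]=2
Ev 12: PC=2 idx=2 pred=T actual=T -> ctr[2]=3
Ev 13: PC=3 idx=3 pred=N actual=N -> ctr[3]=0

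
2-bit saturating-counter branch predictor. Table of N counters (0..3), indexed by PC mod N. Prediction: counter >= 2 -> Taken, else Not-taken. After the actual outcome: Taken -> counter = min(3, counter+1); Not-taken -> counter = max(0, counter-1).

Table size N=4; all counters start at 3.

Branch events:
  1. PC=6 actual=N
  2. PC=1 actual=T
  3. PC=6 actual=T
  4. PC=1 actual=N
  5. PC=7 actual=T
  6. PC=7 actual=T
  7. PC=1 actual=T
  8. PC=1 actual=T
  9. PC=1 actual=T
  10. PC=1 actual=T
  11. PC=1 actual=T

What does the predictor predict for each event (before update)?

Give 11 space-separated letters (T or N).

Ev 1: PC=6 idx=2 pred=T actual=N -> ctr[2]=2
Ev 2: PC=1 idx=1 pred=T actual=T -> ctr[1]=3
Ev 3: PC=6 idx=2 pred=T actual=T -> ctr[2]=3
Ev 4: PC=1 idx=1 pred=T actual=N -> ctr[1]=2
Ev 5: PC=7 idx=3 pred=T actual=T -> ctr[3]=3
Ev 6: PC=7 idx=3 pred=T actual=T -> ctr[3]=3
Ev 7: PC=1 idx=1 pred=T actual=T -> ctr[1]=3
Ev 8: PC=1 idx=1 pred=T actual=T -> ctr[1]=3
Ev 9: PC=1 idx=1 pred=T actual=T -> ctr[1]=3
Ev 10: PC=1 idx=1 pred=T actual=T -> ctr[1]=3
Ev 11: PC=1 idx=1 pred=T actual=T -> ctr[1]=3

Answer: T T T T T T T T T T T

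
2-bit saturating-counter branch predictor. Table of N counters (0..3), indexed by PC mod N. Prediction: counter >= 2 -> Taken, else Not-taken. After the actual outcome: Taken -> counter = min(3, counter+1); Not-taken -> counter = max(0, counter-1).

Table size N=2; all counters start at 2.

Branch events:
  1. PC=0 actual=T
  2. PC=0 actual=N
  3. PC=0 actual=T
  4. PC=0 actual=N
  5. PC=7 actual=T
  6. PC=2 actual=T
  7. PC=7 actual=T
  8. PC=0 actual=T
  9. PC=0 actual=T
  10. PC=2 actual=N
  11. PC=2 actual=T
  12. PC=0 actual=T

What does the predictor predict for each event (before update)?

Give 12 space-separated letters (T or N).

Answer: T T T T T T T T T T T T

Derivation:
Ev 1: PC=0 idx=0 pred=T actual=T -> ctr[0]=3
Ev 2: PC=0 idx=0 pred=T actual=N -> ctr[0]=2
Ev 3: PC=0 idx=0 pred=T actual=T -> ctr[0]=3
Ev 4: PC=0 idx=0 pred=T actual=N -> ctr[0]=2
Ev 5: PC=7 idx=1 pred=T actual=T -> ctr[1]=3
Ev 6: PC=2 idx=0 pred=T actual=T -> ctr[0]=3
Ev 7: PC=7 idx=1 pred=T actual=T -> ctr[1]=3
Ev 8: PC=0 idx=0 pred=T actual=T -> ctr[0]=3
Ev 9: PC=0 idx=0 pred=T actual=T -> ctr[0]=3
Ev 10: PC=2 idx=0 pred=T actual=N -> ctr[0]=2
Ev 11: PC=2 idx=0 pred=T actual=T -> ctr[0]=3
Ev 12: PC=0 idx=0 pred=T actual=T -> ctr[0]=3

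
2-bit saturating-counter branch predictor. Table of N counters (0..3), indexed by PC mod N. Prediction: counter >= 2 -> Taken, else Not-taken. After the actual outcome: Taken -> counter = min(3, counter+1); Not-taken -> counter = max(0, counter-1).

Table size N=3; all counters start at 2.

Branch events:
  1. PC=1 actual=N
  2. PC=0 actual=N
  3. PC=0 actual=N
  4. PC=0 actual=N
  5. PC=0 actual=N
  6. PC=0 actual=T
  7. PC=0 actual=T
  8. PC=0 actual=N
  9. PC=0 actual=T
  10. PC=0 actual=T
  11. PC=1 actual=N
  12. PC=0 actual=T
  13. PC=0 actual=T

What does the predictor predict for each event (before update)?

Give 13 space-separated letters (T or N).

Ev 1: PC=1 idx=1 pred=T actual=N -> ctr[1]=1
Ev 2: PC=0 idx=0 pred=T actual=N -> ctr[0]=1
Ev 3: PC=0 idx=0 pred=N actual=N -> ctr[0]=0
Ev 4: PC=0 idx=0 pred=N actual=N -> ctr[0]=0
Ev 5: PC=0 idx=0 pred=N actual=N -> ctr[0]=0
Ev 6: PC=0 idx=0 pred=N actual=T -> ctr[0]=1
Ev 7: PC=0 idx=0 pred=N actual=T -> ctr[0]=2
Ev 8: PC=0 idx=0 pred=T actual=N -> ctr[0]=1
Ev 9: PC=0 idx=0 pred=N actual=T -> ctr[0]=2
Ev 10: PC=0 idx=0 pred=T actual=T -> ctr[0]=3
Ev 11: PC=1 idx=1 pred=N actual=N -> ctr[1]=0
Ev 12: PC=0 idx=0 pred=T actual=T -> ctr[0]=3
Ev 13: PC=0 idx=0 pred=T actual=T -> ctr[0]=3

Answer: T T N N N N N T N T N T T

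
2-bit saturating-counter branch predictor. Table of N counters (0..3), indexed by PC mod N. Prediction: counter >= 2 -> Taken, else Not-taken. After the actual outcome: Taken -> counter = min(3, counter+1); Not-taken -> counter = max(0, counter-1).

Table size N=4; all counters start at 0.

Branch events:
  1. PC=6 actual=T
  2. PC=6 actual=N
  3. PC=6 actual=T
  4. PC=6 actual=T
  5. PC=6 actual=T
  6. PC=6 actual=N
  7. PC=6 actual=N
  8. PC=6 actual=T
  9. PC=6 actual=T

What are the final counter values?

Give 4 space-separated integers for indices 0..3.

Ev 1: PC=6 idx=2 pred=N actual=T -> ctr[2]=1
Ev 2: PC=6 idx=2 pred=N actual=N -> ctr[2]=0
Ev 3: PC=6 idx=2 pred=N actual=T -> ctr[2]=1
Ev 4: PC=6 idx=2 pred=N actual=T -> ctr[2]=2
Ev 5: PC=6 idx=2 pred=T actual=T -> ctr[2]=3
Ev 6: PC=6 idx=2 pred=T actual=N -> ctr[2]=2
Ev 7: PC=6 idx=2 pred=T actual=N -> ctr[2]=1
Ev 8: PC=6 idx=2 pred=N actual=T -> ctr[2]=2
Ev 9: PC=6 idx=2 pred=T actual=T -> ctr[2]=3

Answer: 0 0 3 0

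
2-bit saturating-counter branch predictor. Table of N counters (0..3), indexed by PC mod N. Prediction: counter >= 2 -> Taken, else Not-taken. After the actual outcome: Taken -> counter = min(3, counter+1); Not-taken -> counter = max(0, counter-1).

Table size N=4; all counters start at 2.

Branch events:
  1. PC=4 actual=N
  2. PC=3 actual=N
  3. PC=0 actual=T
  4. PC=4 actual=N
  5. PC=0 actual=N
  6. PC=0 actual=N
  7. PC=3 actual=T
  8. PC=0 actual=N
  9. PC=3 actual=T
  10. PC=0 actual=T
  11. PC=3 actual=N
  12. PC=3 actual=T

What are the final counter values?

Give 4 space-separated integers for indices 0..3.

Answer: 1 2 2 3

Derivation:
Ev 1: PC=4 idx=0 pred=T actual=N -> ctr[0]=1
Ev 2: PC=3 idx=3 pred=T actual=N -> ctr[3]=1
Ev 3: PC=0 idx=0 pred=N actual=T -> ctr[0]=2
Ev 4: PC=4 idx=0 pred=T actual=N -> ctr[0]=1
Ev 5: PC=0 idx=0 pred=N actual=N -> ctr[0]=0
Ev 6: PC=0 idx=0 pred=N actual=N -> ctr[0]=0
Ev 7: PC=3 idx=3 pred=N actual=T -> ctr[3]=2
Ev 8: PC=0 idx=0 pred=N actual=N -> ctr[0]=0
Ev 9: PC=3 idx=3 pred=T actual=T -> ctr[3]=3
Ev 10: PC=0 idx=0 pred=N actual=T -> ctr[0]=1
Ev 11: PC=3 idx=3 pred=T actual=N -> ctr[3]=2
Ev 12: PC=3 idx=3 pred=T actual=T -> ctr[3]=3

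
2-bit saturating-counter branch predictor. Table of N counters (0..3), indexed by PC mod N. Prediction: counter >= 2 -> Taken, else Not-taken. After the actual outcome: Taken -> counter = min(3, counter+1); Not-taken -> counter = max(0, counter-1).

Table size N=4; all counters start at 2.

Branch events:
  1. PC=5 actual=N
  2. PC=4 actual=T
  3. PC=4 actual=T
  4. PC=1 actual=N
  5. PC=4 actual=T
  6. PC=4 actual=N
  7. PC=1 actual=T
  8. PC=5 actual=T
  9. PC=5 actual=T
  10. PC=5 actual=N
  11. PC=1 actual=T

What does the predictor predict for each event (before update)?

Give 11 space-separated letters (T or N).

Answer: T T T N T T N N T T T

Derivation:
Ev 1: PC=5 idx=1 pred=T actual=N -> ctr[1]=1
Ev 2: PC=4 idx=0 pred=T actual=T -> ctr[0]=3
Ev 3: PC=4 idx=0 pred=T actual=T -> ctr[0]=3
Ev 4: PC=1 idx=1 pred=N actual=N -> ctr[1]=0
Ev 5: PC=4 idx=0 pred=T actual=T -> ctr[0]=3
Ev 6: PC=4 idx=0 pred=T actual=N -> ctr[0]=2
Ev 7: PC=1 idx=1 pred=N actual=T -> ctr[1]=1
Ev 8: PC=5 idx=1 pred=N actual=T -> ctr[1]=2
Ev 9: PC=5 idx=1 pred=T actual=T -> ctr[1]=3
Ev 10: PC=5 idx=1 pred=T actual=N -> ctr[1]=2
Ev 11: PC=1 idx=1 pred=T actual=T -> ctr[1]=3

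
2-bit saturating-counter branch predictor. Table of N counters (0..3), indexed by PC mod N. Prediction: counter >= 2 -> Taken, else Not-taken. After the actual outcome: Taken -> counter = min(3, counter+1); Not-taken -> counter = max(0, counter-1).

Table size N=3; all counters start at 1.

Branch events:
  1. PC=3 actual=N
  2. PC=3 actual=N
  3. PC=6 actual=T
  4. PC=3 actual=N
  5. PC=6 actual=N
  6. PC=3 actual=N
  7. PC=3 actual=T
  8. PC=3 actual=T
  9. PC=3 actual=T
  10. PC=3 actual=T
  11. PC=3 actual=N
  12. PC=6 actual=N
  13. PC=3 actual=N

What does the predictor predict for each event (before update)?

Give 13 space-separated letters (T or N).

Ev 1: PC=3 idx=0 pred=N actual=N -> ctr[0]=0
Ev 2: PC=3 idx=0 pred=N actual=N -> ctr[0]=0
Ev 3: PC=6 idx=0 pred=N actual=T -> ctr[0]=1
Ev 4: PC=3 idx=0 pred=N actual=N -> ctr[0]=0
Ev 5: PC=6 idx=0 pred=N actual=N -> ctr[0]=0
Ev 6: PC=3 idx=0 pred=N actual=N -> ctr[0]=0
Ev 7: PC=3 idx=0 pred=N actual=T -> ctr[0]=1
Ev 8: PC=3 idx=0 pred=N actual=T -> ctr[0]=2
Ev 9: PC=3 idx=0 pred=T actual=T -> ctr[0]=3
Ev 10: PC=3 idx=0 pred=T actual=T -> ctr[0]=3
Ev 11: PC=3 idx=0 pred=T actual=N -> ctr[0]=2
Ev 12: PC=6 idx=0 pred=T actual=N -> ctr[0]=1
Ev 13: PC=3 idx=0 pred=N actual=N -> ctr[0]=0

Answer: N N N N N N N N T T T T N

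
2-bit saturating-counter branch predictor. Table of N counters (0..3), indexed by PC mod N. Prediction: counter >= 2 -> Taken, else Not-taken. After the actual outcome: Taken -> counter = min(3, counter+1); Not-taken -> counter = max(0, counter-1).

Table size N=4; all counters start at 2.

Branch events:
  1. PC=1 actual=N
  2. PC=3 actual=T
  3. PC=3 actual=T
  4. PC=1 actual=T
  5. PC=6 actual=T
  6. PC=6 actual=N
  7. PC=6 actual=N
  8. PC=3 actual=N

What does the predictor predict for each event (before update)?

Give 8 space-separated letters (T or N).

Answer: T T T N T T T T

Derivation:
Ev 1: PC=1 idx=1 pred=T actual=N -> ctr[1]=1
Ev 2: PC=3 idx=3 pred=T actual=T -> ctr[3]=3
Ev 3: PC=3 idx=3 pred=T actual=T -> ctr[3]=3
Ev 4: PC=1 idx=1 pred=N actual=T -> ctr[1]=2
Ev 5: PC=6 idx=2 pred=T actual=T -> ctr[2]=3
Ev 6: PC=6 idx=2 pred=T actual=N -> ctr[2]=2
Ev 7: PC=6 idx=2 pred=T actual=N -> ctr[2]=1
Ev 8: PC=3 idx=3 pred=T actual=N -> ctr[3]=2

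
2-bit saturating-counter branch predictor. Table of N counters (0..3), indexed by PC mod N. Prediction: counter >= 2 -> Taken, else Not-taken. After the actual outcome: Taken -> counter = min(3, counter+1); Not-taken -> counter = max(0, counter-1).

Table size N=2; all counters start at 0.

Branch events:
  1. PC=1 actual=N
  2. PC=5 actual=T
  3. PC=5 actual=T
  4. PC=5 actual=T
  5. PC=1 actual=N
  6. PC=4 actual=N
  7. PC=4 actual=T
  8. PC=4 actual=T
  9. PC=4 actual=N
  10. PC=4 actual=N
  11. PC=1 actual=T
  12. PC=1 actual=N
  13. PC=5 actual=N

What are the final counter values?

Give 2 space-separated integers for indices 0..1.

Ev 1: PC=1 idx=1 pred=N actual=N -> ctr[1]=0
Ev 2: PC=5 idx=1 pred=N actual=T -> ctr[1]=1
Ev 3: PC=5 idx=1 pred=N actual=T -> ctr[1]=2
Ev 4: PC=5 idx=1 pred=T actual=T -> ctr[1]=3
Ev 5: PC=1 idx=1 pred=T actual=N -> ctr[1]=2
Ev 6: PC=4 idx=0 pred=N actual=N -> ctr[0]=0
Ev 7: PC=4 idx=0 pred=N actual=T -> ctr[0]=1
Ev 8: PC=4 idx=0 pred=N actual=T -> ctr[0]=2
Ev 9: PC=4 idx=0 pred=T actual=N -> ctr[0]=1
Ev 10: PC=4 idx=0 pred=N actual=N -> ctr[0]=0
Ev 11: PC=1 idx=1 pred=T actual=T -> ctr[1]=3
Ev 12: PC=1 idx=1 pred=T actual=N -> ctr[1]=2
Ev 13: PC=5 idx=1 pred=T actual=N -> ctr[1]=1

Answer: 0 1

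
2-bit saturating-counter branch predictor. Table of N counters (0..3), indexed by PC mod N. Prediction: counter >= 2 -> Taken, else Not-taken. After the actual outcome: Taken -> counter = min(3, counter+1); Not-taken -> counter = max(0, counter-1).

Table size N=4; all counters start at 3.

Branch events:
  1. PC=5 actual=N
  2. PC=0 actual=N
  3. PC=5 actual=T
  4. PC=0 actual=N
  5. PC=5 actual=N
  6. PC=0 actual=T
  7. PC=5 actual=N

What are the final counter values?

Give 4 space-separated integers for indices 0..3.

Answer: 2 1 3 3

Derivation:
Ev 1: PC=5 idx=1 pred=T actual=N -> ctr[1]=2
Ev 2: PC=0 idx=0 pred=T actual=N -> ctr[0]=2
Ev 3: PC=5 idx=1 pred=T actual=T -> ctr[1]=3
Ev 4: PC=0 idx=0 pred=T actual=N -> ctr[0]=1
Ev 5: PC=5 idx=1 pred=T actual=N -> ctr[1]=2
Ev 6: PC=0 idx=0 pred=N actual=T -> ctr[0]=2
Ev 7: PC=5 idx=1 pred=T actual=N -> ctr[1]=1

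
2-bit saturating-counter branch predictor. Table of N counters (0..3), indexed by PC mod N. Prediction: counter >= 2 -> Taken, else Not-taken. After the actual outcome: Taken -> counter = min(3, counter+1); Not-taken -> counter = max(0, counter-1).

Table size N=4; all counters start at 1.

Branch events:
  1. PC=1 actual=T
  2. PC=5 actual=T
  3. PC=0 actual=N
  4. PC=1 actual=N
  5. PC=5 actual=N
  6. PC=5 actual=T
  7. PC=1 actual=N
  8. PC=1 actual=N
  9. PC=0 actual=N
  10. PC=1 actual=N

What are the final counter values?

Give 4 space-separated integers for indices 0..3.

Answer: 0 0 1 1

Derivation:
Ev 1: PC=1 idx=1 pred=N actual=T -> ctr[1]=2
Ev 2: PC=5 idx=1 pred=T actual=T -> ctr[1]=3
Ev 3: PC=0 idx=0 pred=N actual=N -> ctr[0]=0
Ev 4: PC=1 idx=1 pred=T actual=N -> ctr[1]=2
Ev 5: PC=5 idx=1 pred=T actual=N -> ctr[1]=1
Ev 6: PC=5 idx=1 pred=N actual=T -> ctr[1]=2
Ev 7: PC=1 idx=1 pred=T actual=N -> ctr[1]=1
Ev 8: PC=1 idx=1 pred=N actual=N -> ctr[1]=0
Ev 9: PC=0 idx=0 pred=N actual=N -> ctr[0]=0
Ev 10: PC=1 idx=1 pred=N actual=N -> ctr[1]=0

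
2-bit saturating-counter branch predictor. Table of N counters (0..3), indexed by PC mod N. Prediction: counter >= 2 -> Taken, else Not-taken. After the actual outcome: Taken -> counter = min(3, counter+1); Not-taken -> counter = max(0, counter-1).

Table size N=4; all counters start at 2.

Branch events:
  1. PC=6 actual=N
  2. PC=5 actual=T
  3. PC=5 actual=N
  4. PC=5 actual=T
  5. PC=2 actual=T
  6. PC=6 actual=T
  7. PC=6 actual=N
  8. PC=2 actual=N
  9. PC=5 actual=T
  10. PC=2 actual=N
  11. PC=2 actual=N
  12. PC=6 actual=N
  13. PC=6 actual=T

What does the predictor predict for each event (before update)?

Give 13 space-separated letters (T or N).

Ev 1: PC=6 idx=2 pred=T actual=N -> ctr[2]=1
Ev 2: PC=5 idx=1 pred=T actual=T -> ctr[1]=3
Ev 3: PC=5 idx=1 pred=T actual=N -> ctr[1]=2
Ev 4: PC=5 idx=1 pred=T actual=T -> ctr[1]=3
Ev 5: PC=2 idx=2 pred=N actual=T -> ctr[2]=2
Ev 6: PC=6 idx=2 pred=T actual=T -> ctr[2]=3
Ev 7: PC=6 idx=2 pred=T actual=N -> ctr[2]=2
Ev 8: PC=2 idx=2 pred=T actual=N -> ctr[2]=1
Ev 9: PC=5 idx=1 pred=T actual=T -> ctr[1]=3
Ev 10: PC=2 idx=2 pred=N actual=N -> ctr[2]=0
Ev 11: PC=2 idx=2 pred=N actual=N -> ctr[2]=0
Ev 12: PC=6 idx=2 pred=N actual=N -> ctr[2]=0
Ev 13: PC=6 idx=2 pred=N actual=T -> ctr[2]=1

Answer: T T T T N T T T T N N N N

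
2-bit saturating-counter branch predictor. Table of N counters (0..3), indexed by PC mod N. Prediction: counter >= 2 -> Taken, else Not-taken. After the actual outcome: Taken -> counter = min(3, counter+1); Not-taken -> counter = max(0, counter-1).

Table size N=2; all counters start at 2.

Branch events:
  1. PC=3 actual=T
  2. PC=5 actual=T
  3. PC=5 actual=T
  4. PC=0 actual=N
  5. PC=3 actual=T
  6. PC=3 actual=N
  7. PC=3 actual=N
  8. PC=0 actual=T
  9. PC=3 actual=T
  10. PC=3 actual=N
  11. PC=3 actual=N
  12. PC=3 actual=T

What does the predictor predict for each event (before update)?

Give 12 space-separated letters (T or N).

Ev 1: PC=3 idx=1 pred=T actual=T -> ctr[1]=3
Ev 2: PC=5 idx=1 pred=T actual=T -> ctr[1]=3
Ev 3: PC=5 idx=1 pred=T actual=T -> ctr[1]=3
Ev 4: PC=0 idx=0 pred=T actual=N -> ctr[0]=1
Ev 5: PC=3 idx=1 pred=T actual=T -> ctr[1]=3
Ev 6: PC=3 idx=1 pred=T actual=N -> ctr[1]=2
Ev 7: PC=3 idx=1 pred=T actual=N -> ctr[1]=1
Ev 8: PC=0 idx=0 pred=N actual=T -> ctr[0]=2
Ev 9: PC=3 idx=1 pred=N actual=T -> ctr[1]=2
Ev 10: PC=3 idx=1 pred=T actual=N -> ctr[1]=1
Ev 11: PC=3 idx=1 pred=N actual=N -> ctr[1]=0
Ev 12: PC=3 idx=1 pred=N actual=T -> ctr[1]=1

Answer: T T T T T T T N N T N N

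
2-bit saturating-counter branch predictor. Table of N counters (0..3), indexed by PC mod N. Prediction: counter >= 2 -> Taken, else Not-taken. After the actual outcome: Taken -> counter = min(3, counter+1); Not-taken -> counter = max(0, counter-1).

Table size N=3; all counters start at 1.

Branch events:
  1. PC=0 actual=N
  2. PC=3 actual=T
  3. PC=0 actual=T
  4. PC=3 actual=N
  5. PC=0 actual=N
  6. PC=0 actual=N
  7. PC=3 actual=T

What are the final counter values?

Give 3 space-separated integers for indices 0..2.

Answer: 1 1 1

Derivation:
Ev 1: PC=0 idx=0 pred=N actual=N -> ctr[0]=0
Ev 2: PC=3 idx=0 pred=N actual=T -> ctr[0]=1
Ev 3: PC=0 idx=0 pred=N actual=T -> ctr[0]=2
Ev 4: PC=3 idx=0 pred=T actual=N -> ctr[0]=1
Ev 5: PC=0 idx=0 pred=N actual=N -> ctr[0]=0
Ev 6: PC=0 idx=0 pred=N actual=N -> ctr[0]=0
Ev 7: PC=3 idx=0 pred=N actual=T -> ctr[0]=1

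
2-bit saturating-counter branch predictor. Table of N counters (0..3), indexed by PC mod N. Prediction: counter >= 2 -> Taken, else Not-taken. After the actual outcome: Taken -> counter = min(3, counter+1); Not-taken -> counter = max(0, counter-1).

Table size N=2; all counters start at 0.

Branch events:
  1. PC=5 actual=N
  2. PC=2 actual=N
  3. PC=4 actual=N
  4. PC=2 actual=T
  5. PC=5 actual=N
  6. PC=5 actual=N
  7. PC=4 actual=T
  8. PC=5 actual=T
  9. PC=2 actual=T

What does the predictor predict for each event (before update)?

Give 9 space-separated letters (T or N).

Answer: N N N N N N N N T

Derivation:
Ev 1: PC=5 idx=1 pred=N actual=N -> ctr[1]=0
Ev 2: PC=2 idx=0 pred=N actual=N -> ctr[0]=0
Ev 3: PC=4 idx=0 pred=N actual=N -> ctr[0]=0
Ev 4: PC=2 idx=0 pred=N actual=T -> ctr[0]=1
Ev 5: PC=5 idx=1 pred=N actual=N -> ctr[1]=0
Ev 6: PC=5 idx=1 pred=N actual=N -> ctr[1]=0
Ev 7: PC=4 idx=0 pred=N actual=T -> ctr[0]=2
Ev 8: PC=5 idx=1 pred=N actual=T -> ctr[1]=1
Ev 9: PC=2 idx=0 pred=T actual=T -> ctr[0]=3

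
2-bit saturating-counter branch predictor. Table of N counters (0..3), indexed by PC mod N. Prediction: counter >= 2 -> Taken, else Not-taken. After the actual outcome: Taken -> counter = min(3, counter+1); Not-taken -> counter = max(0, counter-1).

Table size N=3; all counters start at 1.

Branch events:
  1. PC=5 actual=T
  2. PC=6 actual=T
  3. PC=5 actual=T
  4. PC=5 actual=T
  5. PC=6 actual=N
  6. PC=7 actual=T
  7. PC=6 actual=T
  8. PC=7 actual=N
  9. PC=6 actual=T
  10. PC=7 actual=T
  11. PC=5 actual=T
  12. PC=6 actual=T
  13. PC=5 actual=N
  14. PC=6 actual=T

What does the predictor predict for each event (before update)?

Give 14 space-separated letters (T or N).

Answer: N N T T T N N T T N T T T T

Derivation:
Ev 1: PC=5 idx=2 pred=N actual=T -> ctr[2]=2
Ev 2: PC=6 idx=0 pred=N actual=T -> ctr[0]=2
Ev 3: PC=5 idx=2 pred=T actual=T -> ctr[2]=3
Ev 4: PC=5 idx=2 pred=T actual=T -> ctr[2]=3
Ev 5: PC=6 idx=0 pred=T actual=N -> ctr[0]=1
Ev 6: PC=7 idx=1 pred=N actual=T -> ctr[1]=2
Ev 7: PC=6 idx=0 pred=N actual=T -> ctr[0]=2
Ev 8: PC=7 idx=1 pred=T actual=N -> ctr[1]=1
Ev 9: PC=6 idx=0 pred=T actual=T -> ctr[0]=3
Ev 10: PC=7 idx=1 pred=N actual=T -> ctr[1]=2
Ev 11: PC=5 idx=2 pred=T actual=T -> ctr[2]=3
Ev 12: PC=6 idx=0 pred=T actual=T -> ctr[0]=3
Ev 13: PC=5 idx=2 pred=T actual=N -> ctr[2]=2
Ev 14: PC=6 idx=0 pred=T actual=T -> ctr[0]=3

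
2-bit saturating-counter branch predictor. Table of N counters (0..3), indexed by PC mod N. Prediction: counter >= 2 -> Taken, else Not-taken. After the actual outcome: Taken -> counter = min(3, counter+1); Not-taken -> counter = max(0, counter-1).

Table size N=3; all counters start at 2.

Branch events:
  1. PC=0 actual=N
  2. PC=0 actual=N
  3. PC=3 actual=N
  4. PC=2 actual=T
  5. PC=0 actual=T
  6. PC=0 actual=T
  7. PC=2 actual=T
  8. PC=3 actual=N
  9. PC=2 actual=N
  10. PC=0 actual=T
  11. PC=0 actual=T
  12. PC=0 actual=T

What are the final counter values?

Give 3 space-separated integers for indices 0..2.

Ev 1: PC=0 idx=0 pred=T actual=N -> ctr[0]=1
Ev 2: PC=0 idx=0 pred=N actual=N -> ctr[0]=0
Ev 3: PC=3 idx=0 pred=N actual=N -> ctr[0]=0
Ev 4: PC=2 idx=2 pred=T actual=T -> ctr[2]=3
Ev 5: PC=0 idx=0 pred=N actual=T -> ctr[0]=1
Ev 6: PC=0 idx=0 pred=N actual=T -> ctr[0]=2
Ev 7: PC=2 idx=2 pred=T actual=T -> ctr[2]=3
Ev 8: PC=3 idx=0 pred=T actual=N -> ctr[0]=1
Ev 9: PC=2 idx=2 pred=T actual=N -> ctr[2]=2
Ev 10: PC=0 idx=0 pred=N actual=T -> ctr[0]=2
Ev 11: PC=0 idx=0 pred=T actual=T -> ctr[0]=3
Ev 12: PC=0 idx=0 pred=T actual=T -> ctr[0]=3

Answer: 3 2 2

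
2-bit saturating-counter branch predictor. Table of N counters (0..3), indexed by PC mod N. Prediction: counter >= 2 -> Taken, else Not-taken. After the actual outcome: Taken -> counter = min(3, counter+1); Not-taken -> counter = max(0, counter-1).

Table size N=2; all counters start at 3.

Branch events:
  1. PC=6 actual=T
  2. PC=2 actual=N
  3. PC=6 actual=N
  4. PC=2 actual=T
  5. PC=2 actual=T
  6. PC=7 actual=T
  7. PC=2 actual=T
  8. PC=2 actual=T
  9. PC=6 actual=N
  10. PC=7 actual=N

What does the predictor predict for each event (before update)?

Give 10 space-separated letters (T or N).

Ev 1: PC=6 idx=0 pred=T actual=T -> ctr[0]=3
Ev 2: PC=2 idx=0 pred=T actual=N -> ctr[0]=2
Ev 3: PC=6 idx=0 pred=T actual=N -> ctr[0]=1
Ev 4: PC=2 idx=0 pred=N actual=T -> ctr[0]=2
Ev 5: PC=2 idx=0 pred=T actual=T -> ctr[0]=3
Ev 6: PC=7 idx=1 pred=T actual=T -> ctr[1]=3
Ev 7: PC=2 idx=0 pred=T actual=T -> ctr[0]=3
Ev 8: PC=2 idx=0 pred=T actual=T -> ctr[0]=3
Ev 9: PC=6 idx=0 pred=T actual=N -> ctr[0]=2
Ev 10: PC=7 idx=1 pred=T actual=N -> ctr[1]=2

Answer: T T T N T T T T T T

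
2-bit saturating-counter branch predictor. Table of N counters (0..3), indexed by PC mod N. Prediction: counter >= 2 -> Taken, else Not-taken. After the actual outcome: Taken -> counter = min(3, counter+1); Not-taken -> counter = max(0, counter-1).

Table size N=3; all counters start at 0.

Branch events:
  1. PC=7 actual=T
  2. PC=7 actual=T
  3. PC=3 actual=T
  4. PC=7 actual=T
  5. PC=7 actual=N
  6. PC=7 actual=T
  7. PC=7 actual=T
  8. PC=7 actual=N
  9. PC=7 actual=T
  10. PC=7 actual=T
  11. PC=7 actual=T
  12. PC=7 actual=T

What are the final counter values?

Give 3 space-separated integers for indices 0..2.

Answer: 1 3 0

Derivation:
Ev 1: PC=7 idx=1 pred=N actual=T -> ctr[1]=1
Ev 2: PC=7 idx=1 pred=N actual=T -> ctr[1]=2
Ev 3: PC=3 idx=0 pred=N actual=T -> ctr[0]=1
Ev 4: PC=7 idx=1 pred=T actual=T -> ctr[1]=3
Ev 5: PC=7 idx=1 pred=T actual=N -> ctr[1]=2
Ev 6: PC=7 idx=1 pred=T actual=T -> ctr[1]=3
Ev 7: PC=7 idx=1 pred=T actual=T -> ctr[1]=3
Ev 8: PC=7 idx=1 pred=T actual=N -> ctr[1]=2
Ev 9: PC=7 idx=1 pred=T actual=T -> ctr[1]=3
Ev 10: PC=7 idx=1 pred=T actual=T -> ctr[1]=3
Ev 11: PC=7 idx=1 pred=T actual=T -> ctr[1]=3
Ev 12: PC=7 idx=1 pred=T actual=T -> ctr[1]=3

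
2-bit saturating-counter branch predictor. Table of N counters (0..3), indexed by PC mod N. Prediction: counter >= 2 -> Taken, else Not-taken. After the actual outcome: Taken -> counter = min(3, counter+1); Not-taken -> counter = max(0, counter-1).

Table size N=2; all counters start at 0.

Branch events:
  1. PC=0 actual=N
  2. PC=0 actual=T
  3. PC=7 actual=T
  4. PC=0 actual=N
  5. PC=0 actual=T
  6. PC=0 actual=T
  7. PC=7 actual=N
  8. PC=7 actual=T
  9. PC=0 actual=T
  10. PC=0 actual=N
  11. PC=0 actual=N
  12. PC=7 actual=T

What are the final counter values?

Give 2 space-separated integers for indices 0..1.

Answer: 1 2

Derivation:
Ev 1: PC=0 idx=0 pred=N actual=N -> ctr[0]=0
Ev 2: PC=0 idx=0 pred=N actual=T -> ctr[0]=1
Ev 3: PC=7 idx=1 pred=N actual=T -> ctr[1]=1
Ev 4: PC=0 idx=0 pred=N actual=N -> ctr[0]=0
Ev 5: PC=0 idx=0 pred=N actual=T -> ctr[0]=1
Ev 6: PC=0 idx=0 pred=N actual=T -> ctr[0]=2
Ev 7: PC=7 idx=1 pred=N actual=N -> ctr[1]=0
Ev 8: PC=7 idx=1 pred=N actual=T -> ctr[1]=1
Ev 9: PC=0 idx=0 pred=T actual=T -> ctr[0]=3
Ev 10: PC=0 idx=0 pred=T actual=N -> ctr[0]=2
Ev 11: PC=0 idx=0 pred=T actual=N -> ctr[0]=1
Ev 12: PC=7 idx=1 pred=N actual=T -> ctr[1]=2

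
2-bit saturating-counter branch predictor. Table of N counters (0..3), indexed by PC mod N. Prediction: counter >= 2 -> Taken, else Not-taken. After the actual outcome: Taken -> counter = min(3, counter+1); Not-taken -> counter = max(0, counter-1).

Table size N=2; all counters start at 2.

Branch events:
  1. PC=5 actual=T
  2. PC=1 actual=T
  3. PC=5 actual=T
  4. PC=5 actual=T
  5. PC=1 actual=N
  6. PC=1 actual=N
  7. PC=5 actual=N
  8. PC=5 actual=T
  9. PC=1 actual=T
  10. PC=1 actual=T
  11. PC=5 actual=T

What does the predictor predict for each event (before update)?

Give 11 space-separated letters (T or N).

Ev 1: PC=5 idx=1 pred=T actual=T -> ctr[1]=3
Ev 2: PC=1 idx=1 pred=T actual=T -> ctr[1]=3
Ev 3: PC=5 idx=1 pred=T actual=T -> ctr[1]=3
Ev 4: PC=5 idx=1 pred=T actual=T -> ctr[1]=3
Ev 5: PC=1 idx=1 pred=T actual=N -> ctr[1]=2
Ev 6: PC=1 idx=1 pred=T actual=N -> ctr[1]=1
Ev 7: PC=5 idx=1 pred=N actual=N -> ctr[1]=0
Ev 8: PC=5 idx=1 pred=N actual=T -> ctr[1]=1
Ev 9: PC=1 idx=1 pred=N actual=T -> ctr[1]=2
Ev 10: PC=1 idx=1 pred=T actual=T -> ctr[1]=3
Ev 11: PC=5 idx=1 pred=T actual=T -> ctr[1]=3

Answer: T T T T T T N N N T T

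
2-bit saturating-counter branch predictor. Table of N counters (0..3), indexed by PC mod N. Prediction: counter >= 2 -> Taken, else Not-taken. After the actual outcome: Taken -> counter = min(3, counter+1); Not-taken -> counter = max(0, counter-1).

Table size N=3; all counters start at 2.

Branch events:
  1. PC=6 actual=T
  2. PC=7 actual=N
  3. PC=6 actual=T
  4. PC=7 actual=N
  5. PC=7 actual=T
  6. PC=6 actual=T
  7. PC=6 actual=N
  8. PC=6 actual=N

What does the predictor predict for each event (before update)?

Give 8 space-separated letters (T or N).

Answer: T T T N N T T T

Derivation:
Ev 1: PC=6 idx=0 pred=T actual=T -> ctr[0]=3
Ev 2: PC=7 idx=1 pred=T actual=N -> ctr[1]=1
Ev 3: PC=6 idx=0 pred=T actual=T -> ctr[0]=3
Ev 4: PC=7 idx=1 pred=N actual=N -> ctr[1]=0
Ev 5: PC=7 idx=1 pred=N actual=T -> ctr[1]=1
Ev 6: PC=6 idx=0 pred=T actual=T -> ctr[0]=3
Ev 7: PC=6 idx=0 pred=T actual=N -> ctr[0]=2
Ev 8: PC=6 idx=0 pred=T actual=N -> ctr[0]=1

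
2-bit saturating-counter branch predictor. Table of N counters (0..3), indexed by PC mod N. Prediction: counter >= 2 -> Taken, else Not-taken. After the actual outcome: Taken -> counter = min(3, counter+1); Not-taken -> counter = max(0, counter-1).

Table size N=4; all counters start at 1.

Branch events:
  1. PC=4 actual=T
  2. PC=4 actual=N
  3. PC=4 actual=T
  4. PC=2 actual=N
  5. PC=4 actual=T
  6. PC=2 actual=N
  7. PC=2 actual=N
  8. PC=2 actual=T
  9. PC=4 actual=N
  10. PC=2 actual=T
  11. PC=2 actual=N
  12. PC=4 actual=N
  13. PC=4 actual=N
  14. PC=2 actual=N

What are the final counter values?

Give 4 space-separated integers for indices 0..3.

Answer: 0 1 0 1

Derivation:
Ev 1: PC=4 idx=0 pred=N actual=T -> ctr[0]=2
Ev 2: PC=4 idx=0 pred=T actual=N -> ctr[0]=1
Ev 3: PC=4 idx=0 pred=N actual=T -> ctr[0]=2
Ev 4: PC=2 idx=2 pred=N actual=N -> ctr[2]=0
Ev 5: PC=4 idx=0 pred=T actual=T -> ctr[0]=3
Ev 6: PC=2 idx=2 pred=N actual=N -> ctr[2]=0
Ev 7: PC=2 idx=2 pred=N actual=N -> ctr[2]=0
Ev 8: PC=2 idx=2 pred=N actual=T -> ctr[2]=1
Ev 9: PC=4 idx=0 pred=T actual=N -> ctr[0]=2
Ev 10: PC=2 idx=2 pred=N actual=T -> ctr[2]=2
Ev 11: PC=2 idx=2 pred=T actual=N -> ctr[2]=1
Ev 12: PC=4 idx=0 pred=T actual=N -> ctr[0]=1
Ev 13: PC=4 idx=0 pred=N actual=N -> ctr[0]=0
Ev 14: PC=2 idx=2 pred=N actual=N -> ctr[2]=0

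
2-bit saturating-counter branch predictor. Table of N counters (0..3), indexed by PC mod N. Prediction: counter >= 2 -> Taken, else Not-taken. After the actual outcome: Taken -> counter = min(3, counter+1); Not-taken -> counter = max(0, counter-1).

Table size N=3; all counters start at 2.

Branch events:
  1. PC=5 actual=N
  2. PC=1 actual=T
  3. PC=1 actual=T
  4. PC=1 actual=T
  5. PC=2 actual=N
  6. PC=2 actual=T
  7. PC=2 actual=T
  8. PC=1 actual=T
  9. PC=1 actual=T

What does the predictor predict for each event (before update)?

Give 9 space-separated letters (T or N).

Answer: T T T T N N N T T

Derivation:
Ev 1: PC=5 idx=2 pred=T actual=N -> ctr[2]=1
Ev 2: PC=1 idx=1 pred=T actual=T -> ctr[1]=3
Ev 3: PC=1 idx=1 pred=T actual=T -> ctr[1]=3
Ev 4: PC=1 idx=1 pred=T actual=T -> ctr[1]=3
Ev 5: PC=2 idx=2 pred=N actual=N -> ctr[2]=0
Ev 6: PC=2 idx=2 pred=N actual=T -> ctr[2]=1
Ev 7: PC=2 idx=2 pred=N actual=T -> ctr[2]=2
Ev 8: PC=1 idx=1 pred=T actual=T -> ctr[1]=3
Ev 9: PC=1 idx=1 pred=T actual=T -> ctr[1]=3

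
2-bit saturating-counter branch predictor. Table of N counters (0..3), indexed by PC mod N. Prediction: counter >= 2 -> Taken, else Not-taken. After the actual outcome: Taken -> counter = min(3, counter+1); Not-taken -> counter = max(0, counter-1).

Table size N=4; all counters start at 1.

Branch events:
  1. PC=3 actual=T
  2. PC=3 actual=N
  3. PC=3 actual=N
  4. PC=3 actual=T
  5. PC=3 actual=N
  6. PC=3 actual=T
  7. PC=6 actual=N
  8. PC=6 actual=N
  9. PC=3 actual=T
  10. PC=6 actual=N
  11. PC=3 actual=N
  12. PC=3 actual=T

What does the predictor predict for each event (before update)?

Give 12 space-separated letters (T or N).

Ev 1: PC=3 idx=3 pred=N actual=T -> ctr[3]=2
Ev 2: PC=3 idx=3 pred=T actual=N -> ctr[3]=1
Ev 3: PC=3 idx=3 pred=N actual=N -> ctr[3]=0
Ev 4: PC=3 idx=3 pred=N actual=T -> ctr[3]=1
Ev 5: PC=3 idx=3 pred=N actual=N -> ctr[3]=0
Ev 6: PC=3 idx=3 pred=N actual=T -> ctr[3]=1
Ev 7: PC=6 idx=2 pred=N actual=N -> ctr[2]=0
Ev 8: PC=6 idx=2 pred=N actual=N -> ctr[2]=0
Ev 9: PC=3 idx=3 pred=N actual=T -> ctr[3]=2
Ev 10: PC=6 idx=2 pred=N actual=N -> ctr[2]=0
Ev 11: PC=3 idx=3 pred=T actual=N -> ctr[3]=1
Ev 12: PC=3 idx=3 pred=N actual=T -> ctr[3]=2

Answer: N T N N N N N N N N T N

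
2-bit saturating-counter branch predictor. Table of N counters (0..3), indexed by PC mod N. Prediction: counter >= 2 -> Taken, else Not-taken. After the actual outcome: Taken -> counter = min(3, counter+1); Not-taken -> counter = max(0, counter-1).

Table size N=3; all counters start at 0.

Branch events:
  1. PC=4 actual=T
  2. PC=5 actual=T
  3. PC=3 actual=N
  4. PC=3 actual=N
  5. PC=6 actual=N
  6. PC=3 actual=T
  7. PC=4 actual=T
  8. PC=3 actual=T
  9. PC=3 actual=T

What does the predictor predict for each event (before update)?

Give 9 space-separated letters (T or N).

Ev 1: PC=4 idx=1 pred=N actual=T -> ctr[1]=1
Ev 2: PC=5 idx=2 pred=N actual=T -> ctr[2]=1
Ev 3: PC=3 idx=0 pred=N actual=N -> ctr[0]=0
Ev 4: PC=3 idx=0 pred=N actual=N -> ctr[0]=0
Ev 5: PC=6 idx=0 pred=N actual=N -> ctr[0]=0
Ev 6: PC=3 idx=0 pred=N actual=T -> ctr[0]=1
Ev 7: PC=4 idx=1 pred=N actual=T -> ctr[1]=2
Ev 8: PC=3 idx=0 pred=N actual=T -> ctr[0]=2
Ev 9: PC=3 idx=0 pred=T actual=T -> ctr[0]=3

Answer: N N N N N N N N T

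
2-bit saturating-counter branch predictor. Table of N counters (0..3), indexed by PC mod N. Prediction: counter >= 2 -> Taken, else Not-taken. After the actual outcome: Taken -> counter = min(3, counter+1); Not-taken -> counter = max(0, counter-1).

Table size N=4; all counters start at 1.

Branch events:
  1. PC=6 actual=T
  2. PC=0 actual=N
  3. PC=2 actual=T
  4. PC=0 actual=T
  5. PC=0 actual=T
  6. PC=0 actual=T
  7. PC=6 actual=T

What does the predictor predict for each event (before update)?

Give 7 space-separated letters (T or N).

Answer: N N T N N T T

Derivation:
Ev 1: PC=6 idx=2 pred=N actual=T -> ctr[2]=2
Ev 2: PC=0 idx=0 pred=N actual=N -> ctr[0]=0
Ev 3: PC=2 idx=2 pred=T actual=T -> ctr[2]=3
Ev 4: PC=0 idx=0 pred=N actual=T -> ctr[0]=1
Ev 5: PC=0 idx=0 pred=N actual=T -> ctr[0]=2
Ev 6: PC=0 idx=0 pred=T actual=T -> ctr[0]=3
Ev 7: PC=6 idx=2 pred=T actual=T -> ctr[2]=3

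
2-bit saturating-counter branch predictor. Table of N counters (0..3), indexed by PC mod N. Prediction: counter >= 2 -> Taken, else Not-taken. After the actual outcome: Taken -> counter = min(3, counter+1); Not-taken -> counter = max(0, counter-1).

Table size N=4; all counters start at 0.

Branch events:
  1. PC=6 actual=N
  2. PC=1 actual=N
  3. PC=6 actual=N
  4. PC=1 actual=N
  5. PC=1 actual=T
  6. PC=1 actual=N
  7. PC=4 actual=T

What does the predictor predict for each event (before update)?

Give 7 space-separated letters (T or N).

Ev 1: PC=6 idx=2 pred=N actual=N -> ctr[2]=0
Ev 2: PC=1 idx=1 pred=N actual=N -> ctr[1]=0
Ev 3: PC=6 idx=2 pred=N actual=N -> ctr[2]=0
Ev 4: PC=1 idx=1 pred=N actual=N -> ctr[1]=0
Ev 5: PC=1 idx=1 pred=N actual=T -> ctr[1]=1
Ev 6: PC=1 idx=1 pred=N actual=N -> ctr[1]=0
Ev 7: PC=4 idx=0 pred=N actual=T -> ctr[0]=1

Answer: N N N N N N N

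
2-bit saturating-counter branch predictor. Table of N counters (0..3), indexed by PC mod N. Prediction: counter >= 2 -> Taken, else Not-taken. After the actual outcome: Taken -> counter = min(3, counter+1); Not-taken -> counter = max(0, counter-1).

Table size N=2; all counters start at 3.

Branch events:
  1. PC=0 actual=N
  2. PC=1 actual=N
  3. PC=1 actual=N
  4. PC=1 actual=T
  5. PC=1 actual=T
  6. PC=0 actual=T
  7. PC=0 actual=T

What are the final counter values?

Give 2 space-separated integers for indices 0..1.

Ev 1: PC=0 idx=0 pred=T actual=N -> ctr[0]=2
Ev 2: PC=1 idx=1 pred=T actual=N -> ctr[1]=2
Ev 3: PC=1 idx=1 pred=T actual=N -> ctr[1]=1
Ev 4: PC=1 idx=1 pred=N actual=T -> ctr[1]=2
Ev 5: PC=1 idx=1 pred=T actual=T -> ctr[1]=3
Ev 6: PC=0 idx=0 pred=T actual=T -> ctr[0]=3
Ev 7: PC=0 idx=0 pred=T actual=T -> ctr[0]=3

Answer: 3 3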